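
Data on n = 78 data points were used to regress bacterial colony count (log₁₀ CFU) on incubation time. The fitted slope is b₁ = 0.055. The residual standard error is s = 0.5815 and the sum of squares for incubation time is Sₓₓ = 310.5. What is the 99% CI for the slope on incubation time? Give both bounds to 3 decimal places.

(-0.032, 0.142)

SE(b₁) = s/√Sₓₓ = 0.5815/√310.5 = 0.0330004.
df = n − 2 = 76.
t* = t_{0.005, 76} = 2.642078.
Margin = t* × SE = 2.642078 × 0.0330004 = 0.08719.
CI: 0.055 ± 0.08719 → (-0.032, 0.142).
With 99% confidence, each one-unit increase in incubation time is associated with a change of between -0.032 and 0.142 log₁₀ CFU in bacterial colony count.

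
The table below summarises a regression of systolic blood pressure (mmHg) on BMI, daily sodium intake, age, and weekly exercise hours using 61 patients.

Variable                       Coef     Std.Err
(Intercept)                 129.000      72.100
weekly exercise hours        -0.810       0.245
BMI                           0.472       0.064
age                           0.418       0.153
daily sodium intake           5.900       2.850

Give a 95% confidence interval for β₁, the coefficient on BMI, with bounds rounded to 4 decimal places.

(0.3438, 0.6002)

Read off: b = 0.472, SE = 0.064 for BMI.
df = n − k − 1 = 61 − 4 − 1 = 56.
t* = t_{0.025, 56} = 2.003241.
Margin = t* × SE = 2.003241 × 0.064 = 0.128207.
CI: 0.472 ± 0.128207 → (0.3438, 0.6002).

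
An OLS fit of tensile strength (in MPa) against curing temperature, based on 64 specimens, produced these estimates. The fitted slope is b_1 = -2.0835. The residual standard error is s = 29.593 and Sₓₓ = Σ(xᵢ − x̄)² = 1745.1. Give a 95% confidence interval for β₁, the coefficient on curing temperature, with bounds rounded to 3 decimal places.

SE(b_1) = s/√Sₓₓ = 29.593/√1745.1 = 0.7084.
df = n − 2 = 62.
t* = t_{0.025, 62} = 1.998972.
Margin = t* × SE = 1.998972 × 0.7084 = 1.41607.
CI: -2.0835 ± 1.41607 → (-3.500, -0.667).
With 95% confidence, each one-unit increase in curing temperature is associated with a change of between -3.500 and -0.667 MPa in tensile strength.

(-3.500, -0.667)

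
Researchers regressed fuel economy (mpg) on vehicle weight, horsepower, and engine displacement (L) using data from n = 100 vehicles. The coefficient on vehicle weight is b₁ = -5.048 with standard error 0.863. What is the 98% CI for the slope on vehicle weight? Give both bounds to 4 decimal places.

df = n − k − 1 = 100 − 3 − 1 = 96.
t* = t_{0.01, 96} = 2.365821.
Margin = t* × SE = 2.365821 × 0.863 = 2.041703.
CI: -5.048 ± 2.041703 → (-7.0897, -3.0063).
With 98% confidence, each one-unit increase in vehicle weight is associated with a change of between -7.0897 and -3.0063 mpg in fuel economy, holding the other predictors fixed.

(-7.0897, -3.0063)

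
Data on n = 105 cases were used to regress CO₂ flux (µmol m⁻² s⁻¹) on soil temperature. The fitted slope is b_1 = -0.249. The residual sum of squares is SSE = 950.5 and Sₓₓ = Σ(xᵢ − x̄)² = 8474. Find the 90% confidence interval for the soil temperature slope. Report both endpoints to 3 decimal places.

(-0.304, -0.194)

MSE = SSE/(n − 2) = 950.5/103 = 9.22816.
SE(b_1) = √(MSE/Sₓₓ) = √(9.22816/8474) = 0.0329999.
df = n − 2 = 103.
t* = t_{0.05, 103} = 1.659782.
Margin = t* × SE = 1.659782 × 0.0329999 = 0.05477.
CI: -0.249 ± 0.05477 → (-0.304, -0.194).
With 90% confidence, each one-unit increase in soil temperature is associated with a change of between -0.304 and -0.194 µmol m⁻² s⁻¹ in CO₂ flux.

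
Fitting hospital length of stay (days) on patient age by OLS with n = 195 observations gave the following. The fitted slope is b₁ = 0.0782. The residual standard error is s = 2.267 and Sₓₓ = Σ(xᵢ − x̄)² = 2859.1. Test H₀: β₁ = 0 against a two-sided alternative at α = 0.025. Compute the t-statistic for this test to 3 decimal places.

t = 1.844

SE(b₁) = s/√Sₓₓ = 2.267/√2859.1 = 0.0423972.
t = 0.0782 / 0.0423972 = 1.844.
df = n − 2 = 193.
Two-sided p ≈ 0.0666, which is ≥ 0.025, so fail to reject H₀.
The data do not give significant evidence of an association between patient age and hospital length of stay.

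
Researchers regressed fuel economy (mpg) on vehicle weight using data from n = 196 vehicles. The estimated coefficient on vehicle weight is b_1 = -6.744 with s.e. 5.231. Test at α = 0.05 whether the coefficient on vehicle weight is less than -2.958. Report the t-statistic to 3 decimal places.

H₀: β₁ = -2.958 vs H₁: β₁ < -2.958.
t = (b_1 − β₁⁰)/SE = (-6.744 − (-2.958)) / 5.231 = -0.724.
df = n − 2 = 196 − 2 = 194.
One-sided p ≈ 0.2350, which is ≥ 0.05, so fail to reject H₀.
The data do not give significant evidence that the true slope on vehicle weight is below -2.958 mpg per unit.

t = -0.724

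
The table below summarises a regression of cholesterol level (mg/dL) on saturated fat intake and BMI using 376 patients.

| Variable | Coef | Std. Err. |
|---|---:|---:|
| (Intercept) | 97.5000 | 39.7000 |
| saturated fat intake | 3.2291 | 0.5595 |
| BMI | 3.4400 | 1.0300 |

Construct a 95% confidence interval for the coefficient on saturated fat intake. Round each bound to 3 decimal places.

Read off: b = 3.2291, SE = 0.5595 for saturated fat intake.
df = n − k − 1 = 376 − 2 − 1 = 373.
t* = t_{0.025, 373} = 1.966344.
Margin = t* × SE = 1.966344 × 0.5595 = 1.10017.
CI: 3.2291 ± 1.10017 → (2.129, 4.329).

(2.129, 4.329)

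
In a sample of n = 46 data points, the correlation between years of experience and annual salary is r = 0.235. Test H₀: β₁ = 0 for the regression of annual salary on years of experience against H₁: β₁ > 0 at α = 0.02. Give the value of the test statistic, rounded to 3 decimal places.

t = r·√(n − 2)/√(1 − r²) = 0.235·√44/√0.944775 = 1.604.
df = n − 2 = 44.
One-sided p ≈ 0.0580, which is ≥ 0.02, so fail to reject H₀.
The data do not give significant evidence of a linear association between years of experience and annual salary.

t = 1.604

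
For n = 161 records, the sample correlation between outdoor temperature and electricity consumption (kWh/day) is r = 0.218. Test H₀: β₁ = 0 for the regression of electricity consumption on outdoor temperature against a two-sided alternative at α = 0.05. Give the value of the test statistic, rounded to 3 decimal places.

t = r·√(n − 2)/√(1 − r²) = 0.218·√159/√0.952476 = 2.817.
df = n − 2 = 159.
Two-sided p ≈ 0.0055, which is < 0.05, so reject H₀.
There is evidence of a linear association between outdoor temperature and electricity consumption.

t = 2.817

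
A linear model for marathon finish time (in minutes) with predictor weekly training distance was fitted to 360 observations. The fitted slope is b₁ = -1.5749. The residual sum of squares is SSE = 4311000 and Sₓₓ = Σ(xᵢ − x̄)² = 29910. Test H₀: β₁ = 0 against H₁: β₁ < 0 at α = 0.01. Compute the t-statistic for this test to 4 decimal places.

t = -2.4821

MSE = SSE/(n − 2) = 4311000/358 = 12041.9.
SE(b₁) = √(MSE/Sₓₓ) = √(12041.9/29910) = 0.634511.
t = -1.5749 / 0.634511 = -2.4821.
df = n − 2 = 358.
One-sided p ≈ 0.0068, which is < 0.01, so reject H₀.
There is evidence that the true slope on weekly training distance is negative.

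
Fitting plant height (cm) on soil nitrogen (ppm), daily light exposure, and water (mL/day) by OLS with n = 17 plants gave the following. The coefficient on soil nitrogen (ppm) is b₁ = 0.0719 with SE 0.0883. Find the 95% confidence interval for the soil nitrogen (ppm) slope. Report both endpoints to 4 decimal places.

(-0.1189, 0.2627)

df = n − k − 1 = 17 − 3 − 1 = 13.
t* = t_{0.025, 13} = 2.160369.
Margin = t* × SE = 2.160369 × 0.0883 = 0.190761.
CI: 0.0719 ± 0.190761 → (-0.1189, 0.2627).
With 95% confidence, each one-unit increase in soil nitrogen (ppm) is associated with a change of between -0.1189 and 0.2627 cm in plant height, holding the other predictors fixed.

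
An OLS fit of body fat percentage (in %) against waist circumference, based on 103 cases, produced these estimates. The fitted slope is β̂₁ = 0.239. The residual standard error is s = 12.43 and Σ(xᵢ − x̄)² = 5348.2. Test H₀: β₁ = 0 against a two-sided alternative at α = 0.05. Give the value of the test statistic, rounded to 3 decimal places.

t = 1.406

SE(β̂₁) = s/√Sₓₓ = 12.43/√5348.2 = 0.169968.
t = 0.239 / 0.169968 = 1.406.
df = n − 2 = 101.
Two-sided p ≈ 0.1627, which is ≥ 0.05, so fail to reject H₀.
The data do not give significant evidence of an association between waist circumference and body fat percentage.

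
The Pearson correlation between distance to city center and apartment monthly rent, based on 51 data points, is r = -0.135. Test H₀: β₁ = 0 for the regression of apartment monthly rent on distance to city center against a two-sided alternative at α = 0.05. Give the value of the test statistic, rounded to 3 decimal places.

t = -0.954

t = r·√(n − 2)/√(1 − r²) = -0.135·√49/√0.981775 = -0.954.
df = n − 2 = 49.
Two-sided p ≈ 0.3449, which is ≥ 0.05, so fail to reject H₀.
The data do not give significant evidence of a linear association between distance to city center and apartment monthly rent.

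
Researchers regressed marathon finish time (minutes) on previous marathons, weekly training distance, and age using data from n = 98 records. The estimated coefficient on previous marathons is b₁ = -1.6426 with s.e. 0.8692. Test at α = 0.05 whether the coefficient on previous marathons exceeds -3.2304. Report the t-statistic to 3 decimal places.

t = 1.827

H₀: β₁ = -3.2304 vs H₁: β₁ > -3.2304.
t = (b₁ − β₁⁰)/SE = (-1.6426 − (-3.2304)) / 0.8692 = 1.827.
df = n − k − 1 = 98 − 3 − 1 = 94.
One-sided p ≈ 0.0355, which is < 0.05, so reject H₀.
There is evidence that the true slope on previous marathons exceeds -3.2304 minutes per unit, holding the other predictors fixed.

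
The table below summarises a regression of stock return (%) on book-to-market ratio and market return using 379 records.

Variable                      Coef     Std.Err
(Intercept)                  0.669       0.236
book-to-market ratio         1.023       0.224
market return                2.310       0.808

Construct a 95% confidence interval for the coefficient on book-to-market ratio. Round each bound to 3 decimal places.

(0.583, 1.463)

Read off: b = 1.023, SE = 0.224 for book-to-market ratio.
df = n − k − 1 = 379 − 2 − 1 = 376.
t* = t_{0.025, 376} = 1.966293.
Margin = t* × SE = 1.966293 × 0.224 = 0.44045.
CI: 1.023 ± 0.44045 → (0.583, 1.463).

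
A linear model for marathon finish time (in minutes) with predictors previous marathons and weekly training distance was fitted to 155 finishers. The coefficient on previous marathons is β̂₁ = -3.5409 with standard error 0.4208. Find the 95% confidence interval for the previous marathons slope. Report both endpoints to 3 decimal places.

df = n − k − 1 = 155 − 2 − 1 = 152.
t* = t_{0.025, 152} = 1.975694.
Margin = t* × SE = 1.975694 × 0.4208 = 0.83137.
CI: -3.5409 ± 0.83137 → (-4.372, -2.710).
With 95% confidence, each one-unit increase in previous marathons is associated with a change of between -4.372 and -2.710 minutes in marathon finish time, holding the other predictors fixed.

(-4.372, -2.710)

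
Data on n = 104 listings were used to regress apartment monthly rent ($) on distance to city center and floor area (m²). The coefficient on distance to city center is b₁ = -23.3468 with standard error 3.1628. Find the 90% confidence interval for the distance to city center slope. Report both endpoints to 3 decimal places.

(-28.597, -18.096)

df = n − k − 1 = 104 − 2 − 1 = 101.
t* = t_{0.05, 101} = 1.660081.
Margin = t* × SE = 1.660081 × 3.1628 = 5.25050.
CI: -23.3468 ± 5.25050 → (-28.597, -18.096).
With 90% confidence, each one-unit increase in distance to city center is associated with a change of between -28.597 and -18.096 $ in apartment monthly rent, holding the other predictors fixed.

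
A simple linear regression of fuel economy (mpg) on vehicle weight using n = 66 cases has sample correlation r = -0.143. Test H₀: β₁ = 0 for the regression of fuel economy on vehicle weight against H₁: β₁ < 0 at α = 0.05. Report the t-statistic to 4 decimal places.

t = -1.1559

t = r·√(n − 2)/√(1 − r²) = -0.143·√64/√0.979551 = -1.1559.
df = n − 2 = 64.
One-sided p ≈ 0.1260, which is ≥ 0.05, so fail to reject H₀.
The data do not give significant evidence of a linear association between vehicle weight and fuel economy.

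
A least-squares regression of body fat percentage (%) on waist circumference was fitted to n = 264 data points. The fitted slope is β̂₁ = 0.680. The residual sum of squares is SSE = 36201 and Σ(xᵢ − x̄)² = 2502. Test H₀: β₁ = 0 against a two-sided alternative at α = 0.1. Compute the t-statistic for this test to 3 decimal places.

MSE = SSE/(n − 2) = 36201/262 = 138.172.
SE(β̂₁) = √(MSE/Sₓₓ) = √(138.172/2502) = 0.234999.
t = 0.680 / 0.234999 = 2.894.
df = n − 2 = 262.
Two-sided p ≈ 0.0041, which is < 0.1, so reject H₀.
There is evidence that waist circumference is associated with body fat percentage.

t = 2.894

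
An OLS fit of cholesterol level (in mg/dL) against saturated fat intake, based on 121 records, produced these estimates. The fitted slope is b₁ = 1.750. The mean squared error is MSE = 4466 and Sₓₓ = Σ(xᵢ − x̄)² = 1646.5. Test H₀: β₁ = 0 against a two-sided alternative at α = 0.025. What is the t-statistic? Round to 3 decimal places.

SE(b₁) = √(MSE/Sₓₓ) = √(4466/1646.5) = 1.64694.
t = 1.750 / 1.64694 = 1.063.
df = n − 2 = 119.
Two-sided p ≈ 0.2901, which is ≥ 0.025, so fail to reject H₀.
The data do not give significant evidence of an association between saturated fat intake and cholesterol level.

t = 1.063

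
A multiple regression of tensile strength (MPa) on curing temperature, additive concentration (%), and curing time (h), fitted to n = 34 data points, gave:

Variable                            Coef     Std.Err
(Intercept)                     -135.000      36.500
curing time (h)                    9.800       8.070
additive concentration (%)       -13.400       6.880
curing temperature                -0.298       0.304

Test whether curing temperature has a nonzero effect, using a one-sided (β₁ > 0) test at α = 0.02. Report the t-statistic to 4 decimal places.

Read off: b = -0.298, SE = 0.304 for curing temperature.
H₀: β₁ = 0 vs H₁: β₁ > 0.
t = -0.298 / 0.304 = -0.9803.
df = n − k − 1 = 34 − 3 − 1 = 30.
One-sided p ≈ 0.8326, which is ≥ 0.02, so fail to reject H₀.
The data do not give significant evidence that the true slope on curing temperature is positive, holding the other predictors fixed.

t = -0.9803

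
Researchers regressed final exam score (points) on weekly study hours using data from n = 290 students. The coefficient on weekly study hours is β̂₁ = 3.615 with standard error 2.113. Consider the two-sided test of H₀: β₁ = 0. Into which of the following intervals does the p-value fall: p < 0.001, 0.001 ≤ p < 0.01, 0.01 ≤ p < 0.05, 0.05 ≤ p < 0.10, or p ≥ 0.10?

0.05 ≤ p < 0.10

t = 3.615 / 2.113 = 1.711.
df = n − 2 = 290 − 2 = 288.
Two-sided p = 2·P(T_{288} > |t|) ≈ 0.0882.
So 0.05 ≤ p < 0.10.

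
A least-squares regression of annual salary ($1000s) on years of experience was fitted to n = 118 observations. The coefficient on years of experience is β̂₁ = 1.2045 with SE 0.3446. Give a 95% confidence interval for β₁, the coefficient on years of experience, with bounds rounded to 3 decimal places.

(0.522, 1.887)

df = n − 2 = 118 − 2 = 116.
t* = t_{0.025, 116} = 1.980626.
Margin = t* × SE = 1.980626 × 0.3446 = 0.68252.
CI: 1.2045 ± 0.68252 → (0.522, 1.887).
With 95% confidence, each one-unit increase in years of experience is associated with a change of between 0.522 and 1.887 $1000s in annual salary.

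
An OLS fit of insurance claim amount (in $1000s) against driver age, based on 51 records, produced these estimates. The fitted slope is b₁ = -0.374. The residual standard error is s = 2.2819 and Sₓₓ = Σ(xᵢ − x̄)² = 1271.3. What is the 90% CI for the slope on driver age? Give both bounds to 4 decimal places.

SE(b₁) = s/√Sₓₓ = 2.2819/√1271.3 = 0.0639989.
df = n − 2 = 49.
t* = t_{0.05, 49} = 1.676551.
Margin = t* × SE = 1.676551 × 0.0639989 = 0.107297.
CI: -0.374 ± 0.107297 → (-0.4813, -0.2667).
With 90% confidence, each one-unit increase in driver age is associated with a change of between -0.4813 and -0.2667 $1000s in insurance claim amount.

(-0.4813, -0.2667)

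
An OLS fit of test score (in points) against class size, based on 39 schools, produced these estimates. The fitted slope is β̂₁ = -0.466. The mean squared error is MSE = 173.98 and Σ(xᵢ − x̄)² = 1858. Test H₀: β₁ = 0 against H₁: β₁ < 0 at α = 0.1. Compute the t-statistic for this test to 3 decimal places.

t = -1.523

SE(β̂₁) = √(MSE/Sₓₓ) = √(173.98/1858) = 0.306004.
t = -0.466 / 0.306004 = -1.523.
df = n − 2 = 37.
One-sided p ≈ 0.0681, which is < 0.1, so reject H₀.
There is evidence that the true slope on class size is negative.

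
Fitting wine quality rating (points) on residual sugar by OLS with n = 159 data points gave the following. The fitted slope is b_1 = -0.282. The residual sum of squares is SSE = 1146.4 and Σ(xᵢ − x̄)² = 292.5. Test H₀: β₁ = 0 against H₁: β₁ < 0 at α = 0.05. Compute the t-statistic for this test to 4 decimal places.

t = -1.7848

MSE = SSE/(n − 2) = 1146.4/157 = 7.30191.
SE(b_1) = √(MSE/Sₓₓ) = √(7.30191/292.5) = 0.157999.
t = -0.282 / 0.157999 = -1.7848.
df = n − 2 = 157.
One-sided p ≈ 0.0381, which is < 0.05, so reject H₀.
There is evidence that the true slope on residual sugar is negative.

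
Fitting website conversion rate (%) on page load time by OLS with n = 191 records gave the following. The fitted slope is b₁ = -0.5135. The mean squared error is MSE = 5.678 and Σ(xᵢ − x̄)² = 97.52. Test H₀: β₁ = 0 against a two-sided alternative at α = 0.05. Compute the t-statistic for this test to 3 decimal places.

t = -2.128

SE(b₁) = √(MSE/Sₓₓ) = √(5.678/97.52) = 0.241296.
t = -0.5135 / 0.241296 = -2.128.
df = n − 2 = 189.
Two-sided p ≈ 0.0346, which is < 0.05, so reject H₀.
There is evidence that page load time is associated with website conversion rate.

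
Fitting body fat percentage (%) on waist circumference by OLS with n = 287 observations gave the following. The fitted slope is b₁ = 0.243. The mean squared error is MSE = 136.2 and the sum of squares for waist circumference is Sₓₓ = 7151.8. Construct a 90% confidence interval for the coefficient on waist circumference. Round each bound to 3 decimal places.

SE(b₁) = √(MSE/Sₓₓ) = √(136.2/7151.8) = 0.138001.
df = n − 2 = 285.
t* = t_{0.05, 285} = 1.650218.
Margin = t* × SE = 1.650218 × 0.138001 = 0.22773.
CI: 0.243 ± 0.22773 → (0.015, 0.471).
With 90% confidence, each one-unit increase in waist circumference is associated with a change of between 0.015 and 0.471 % in body fat percentage.

(0.015, 0.471)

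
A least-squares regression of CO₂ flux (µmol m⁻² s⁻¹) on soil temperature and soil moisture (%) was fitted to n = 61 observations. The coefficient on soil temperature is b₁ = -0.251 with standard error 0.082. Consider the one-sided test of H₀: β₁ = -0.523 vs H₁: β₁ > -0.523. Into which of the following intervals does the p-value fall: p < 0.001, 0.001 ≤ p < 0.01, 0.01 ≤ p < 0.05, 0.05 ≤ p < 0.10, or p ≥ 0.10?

p < 0.001

t = (-0.251 − (-0.523)) / 0.082 = 3.317.
df = n − k − 1 = 61 − 2 − 1 = 58.
One-sided p = P(T_{58} > t) ≈ 0.0008.
So p < 0.001.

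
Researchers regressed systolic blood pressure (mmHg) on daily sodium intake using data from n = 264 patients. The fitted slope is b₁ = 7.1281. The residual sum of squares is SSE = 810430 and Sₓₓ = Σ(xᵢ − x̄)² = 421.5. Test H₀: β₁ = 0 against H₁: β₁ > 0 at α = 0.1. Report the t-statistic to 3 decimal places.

MSE = SSE/(n − 2) = 810430/262 = 3093.24.
SE(b₁) = √(MSE/Sₓₓ) = √(3093.24/421.5) = 2.709.
t = 7.1281 / 2.709 = 2.631.
df = n − 2 = 262.
One-sided p ≈ 0.0045, which is < 0.1, so reject H₀.
There is evidence that the true slope on daily sodium intake is positive.

t = 2.631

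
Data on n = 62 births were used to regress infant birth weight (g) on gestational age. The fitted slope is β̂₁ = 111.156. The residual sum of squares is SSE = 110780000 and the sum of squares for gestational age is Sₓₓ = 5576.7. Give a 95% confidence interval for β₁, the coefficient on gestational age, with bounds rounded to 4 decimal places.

MSE = SSE/(n − 2) = 110780000/60 = 1.84633e+06.
SE(β̂₁) = √(MSE/Sₓₓ) = √(1.84633e+06/5576.7) = 18.1956.
df = n − 2 = 60.
t* = t_{0.025, 60} = 2.000298.
Margin = t* × SE = 2.000298 × 18.1956 = 36.396622.
CI: 111.156 ± 36.396622 → (74.7594, 147.5526).
With 95% confidence, each one-unit increase in gestational age is associated with a change of between 74.7594 and 147.5526 g in infant birth weight.

(74.7594, 147.5526)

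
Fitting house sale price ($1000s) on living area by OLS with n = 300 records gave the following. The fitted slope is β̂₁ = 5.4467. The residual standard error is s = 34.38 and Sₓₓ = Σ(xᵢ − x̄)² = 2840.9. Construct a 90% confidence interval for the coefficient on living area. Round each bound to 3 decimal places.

SE(β̂₁) = s/√Sₓₓ = 34.38/√2840.9 = 0.645027.
df = n − 2 = 298.
t* = t_{0.05, 298} = 1.649983.
Margin = t* × SE = 1.649983 × 0.645027 = 1.06428.
CI: 5.4467 ± 1.06428 → (4.382, 6.511).
With 90% confidence, each one-unit increase in living area is associated with a change of between 4.382 and 6.511 $1000s in house sale price.

(4.382, 6.511)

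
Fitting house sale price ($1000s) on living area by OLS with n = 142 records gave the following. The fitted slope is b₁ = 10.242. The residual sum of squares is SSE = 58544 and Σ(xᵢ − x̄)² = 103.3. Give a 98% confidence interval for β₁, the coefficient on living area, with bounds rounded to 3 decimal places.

(5.507, 14.977)

MSE = SSE/(n − 2) = 58544/140 = 418.171.
SE(b₁) = √(MSE/Sₓₓ) = √(418.171/103.3) = 2.012.
df = n − 2 = 140.
t* = t_{0.01, 140} = 2.353278.
Margin = t* × SE = 2.353278 × 2.012 = 4.73479.
CI: 10.242 ± 4.73479 → (5.507, 14.977).
With 98% confidence, each one-unit increase in living area is associated with a change of between 5.507 and 14.977 $1000s in house sale price.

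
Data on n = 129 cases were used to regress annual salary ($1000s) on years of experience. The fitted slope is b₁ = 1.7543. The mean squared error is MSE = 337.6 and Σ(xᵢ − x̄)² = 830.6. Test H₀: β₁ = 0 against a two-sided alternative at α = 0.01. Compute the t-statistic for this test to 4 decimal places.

t = 2.7517

SE(b₁) = √(MSE/Sₓₓ) = √(337.6/830.6) = 0.637537.
t = 1.7543 / 0.637537 = 2.7517.
df = n − 2 = 127.
Two-sided p ≈ 0.0068, which is < 0.01, so reject H₀.
There is evidence that years of experience is associated with annual salary.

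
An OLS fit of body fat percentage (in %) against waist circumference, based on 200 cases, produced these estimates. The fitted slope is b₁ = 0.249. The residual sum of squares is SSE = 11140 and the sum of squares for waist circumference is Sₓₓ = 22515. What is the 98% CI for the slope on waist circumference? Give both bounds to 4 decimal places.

MSE = SSE/(n − 2) = 11140/198 = 56.2626.
SE(b₁) = √(MSE/Sₓₓ) = √(56.2626/22515) = 0.049989.
df = n − 2 = 198.
t* = t_{0.01, 198} = 2.345328.
Margin = t* × SE = 2.345328 × 0.049989 = 0.117241.
CI: 0.249 ± 0.117241 → (0.1318, 0.3662).
With 98% confidence, each one-unit increase in waist circumference is associated with a change of between 0.1318 and 0.3662 % in body fat percentage.

(0.1318, 0.3662)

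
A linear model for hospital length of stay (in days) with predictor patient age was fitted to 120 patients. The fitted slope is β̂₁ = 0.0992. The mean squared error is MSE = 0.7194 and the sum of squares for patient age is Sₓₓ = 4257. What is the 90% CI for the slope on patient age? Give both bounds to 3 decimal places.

SE(β̂₁) = √(MSE/Sₓₓ) = √(0.7194/4257) = 0.0129997.
df = n − 2 = 118.
t* = t_{0.05, 118} = 1.65787.
Margin = t* × SE = 1.65787 × 0.0129997 = 0.02155.
CI: 0.0992 ± 0.02155 → (0.078, 0.121).
With 90% confidence, each one-unit increase in patient age is associated with a change of between 0.078 and 0.121 days in hospital length of stay.

(0.078, 0.121)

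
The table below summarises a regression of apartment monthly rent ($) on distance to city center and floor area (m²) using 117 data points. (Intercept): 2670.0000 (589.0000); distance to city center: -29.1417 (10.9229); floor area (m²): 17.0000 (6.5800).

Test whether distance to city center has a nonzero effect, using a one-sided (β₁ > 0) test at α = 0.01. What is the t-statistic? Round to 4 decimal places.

t = -2.6679

Read off: b = -29.1417, SE = 10.9229 for distance to city center.
H₀: β₁ = 0 vs H₁: β₁ > 0.
t = -29.1417 / 10.9229 = -2.6679.
df = n − k − 1 = 117 − 2 − 1 = 114.
One-sided p ≈ 0.9956, which is ≥ 0.01, so fail to reject H₀.
The data do not give significant evidence that the true slope on distance to city center is positive, holding the other predictors fixed.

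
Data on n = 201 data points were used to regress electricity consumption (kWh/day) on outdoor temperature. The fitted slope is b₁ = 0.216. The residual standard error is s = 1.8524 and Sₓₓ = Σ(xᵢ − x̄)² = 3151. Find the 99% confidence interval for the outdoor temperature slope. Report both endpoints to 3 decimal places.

SE(b₁) = s/√Sₓₓ = 1.8524/√3151 = 0.0329997.
df = n − 2 = 199.
t* = t_{0.005, 199} = 2.60076.
Margin = t* × SE = 2.60076 × 0.0329997 = 0.08582.
CI: 0.216 ± 0.08582 → (0.130, 0.302).
With 99% confidence, each one-unit increase in outdoor temperature is associated with a change of between 0.130 and 0.302 kWh/day in electricity consumption.

(0.130, 0.302)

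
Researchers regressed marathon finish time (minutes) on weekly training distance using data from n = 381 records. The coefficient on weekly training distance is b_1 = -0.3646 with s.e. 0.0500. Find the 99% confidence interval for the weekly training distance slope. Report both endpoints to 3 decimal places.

(-0.494, -0.235)

df = n − 2 = 381 − 2 = 379.
t* = t_{0.005, 379} = 2.588863.
Margin = t* × SE = 2.588863 × 0.0500 = 0.12944.
CI: -0.3646 ± 0.12944 → (-0.494, -0.235).
With 99% confidence, each one-unit increase in weekly training distance is associated with a change of between -0.494 and -0.235 minutes in marathon finish time.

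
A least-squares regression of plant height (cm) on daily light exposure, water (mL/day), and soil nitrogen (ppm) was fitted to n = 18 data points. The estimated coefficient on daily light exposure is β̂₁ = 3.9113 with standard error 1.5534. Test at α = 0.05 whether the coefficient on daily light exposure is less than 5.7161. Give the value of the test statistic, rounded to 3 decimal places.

t = -1.162

H₀: β₁ = 5.7161 vs H₁: β₁ < 5.7161.
t = (β̂₁ − β₁⁰)/SE = (3.9113 − 5.7161) / 1.5534 = -1.162.
df = n − k − 1 = 18 − 3 − 1 = 14.
One-sided p ≈ 0.1324, which is ≥ 0.05, so fail to reject H₀.
The data do not give significant evidence that the true slope on daily light exposure is below 5.7161 cm per unit, holding the other predictors fixed.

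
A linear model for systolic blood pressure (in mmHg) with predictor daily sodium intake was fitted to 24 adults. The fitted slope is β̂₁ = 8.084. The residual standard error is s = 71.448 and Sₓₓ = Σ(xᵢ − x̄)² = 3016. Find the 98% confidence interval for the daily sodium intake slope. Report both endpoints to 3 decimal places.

SE(β̂₁) = s/√Sₓₓ = 71.448/√3016 = 1.30099.
df = n − 2 = 22.
t* = t_{0.01, 22} = 2.508325.
Margin = t* × SE = 2.508325 × 1.30099 = 3.26331.
CI: 8.084 ± 3.26331 → (4.821, 11.347).
With 98% confidence, each one-unit increase in daily sodium intake is associated with a change of between 4.821 and 11.347 mmHg in systolic blood pressure.

(4.821, 11.347)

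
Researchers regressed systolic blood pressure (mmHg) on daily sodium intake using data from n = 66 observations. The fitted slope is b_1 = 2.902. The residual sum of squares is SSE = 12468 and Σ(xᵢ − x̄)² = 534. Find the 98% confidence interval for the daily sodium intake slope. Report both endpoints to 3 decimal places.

MSE = SSE/(n − 2) = 12468/64 = 194.812.
SE(b_1) = √(MSE/Sₓₓ) = √(194.812/534) = 0.604001.
df = n − 2 = 64.
t* = t_{0.01, 64} = 2.386037.
Margin = t* × SE = 2.386037 × 0.604001 = 1.44117.
CI: 2.902 ± 1.44117 → (1.461, 4.343).
With 98% confidence, each one-unit increase in daily sodium intake is associated with a change of between 1.461 and 4.343 mmHg in systolic blood pressure.

(1.461, 4.343)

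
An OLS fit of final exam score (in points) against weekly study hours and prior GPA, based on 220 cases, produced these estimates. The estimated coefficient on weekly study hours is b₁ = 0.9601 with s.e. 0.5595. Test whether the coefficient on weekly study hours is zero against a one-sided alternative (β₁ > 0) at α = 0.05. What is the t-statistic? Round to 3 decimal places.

t = 1.716

H₀: β₁ = 0 vs H₁: β₁ > 0.
t = (b₁ − β₁⁰)/SE = 0.9601 / 0.5595 = 1.716.
df = n − k − 1 = 220 − 2 − 1 = 217.
One-sided p ≈ 0.0438, which is < 0.05, so reject H₀.
There is evidence that the true slope on weekly study hours is positive, holding the other predictors fixed.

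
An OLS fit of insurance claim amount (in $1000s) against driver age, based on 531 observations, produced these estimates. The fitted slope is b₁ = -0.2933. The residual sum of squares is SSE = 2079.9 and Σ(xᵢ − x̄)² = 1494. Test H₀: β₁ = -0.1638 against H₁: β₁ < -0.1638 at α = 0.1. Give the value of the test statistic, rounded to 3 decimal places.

t = -2.524

MSE = SSE/(n − 2) = 2079.9/529 = 3.93176.
SE(b₁) = √(MSE/Sₓₓ) = √(3.93176/1494) = 0.0513001.
t = (-0.2933 − (-0.1638)) / 0.0513001 = -2.524.
df = n − 2 = 529.
One-sided p ≈ 0.0059, which is < 0.1, so reject H₀.
There is evidence that the true slope on driver age is below -0.1638 $1000s per unit.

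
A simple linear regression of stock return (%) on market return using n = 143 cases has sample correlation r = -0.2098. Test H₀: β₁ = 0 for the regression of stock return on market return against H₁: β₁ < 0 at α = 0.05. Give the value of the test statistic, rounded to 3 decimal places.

t = r·√(n − 2)/√(1 − r²) = -0.2098·√141/√0.955984 = -2.548.
df = n − 2 = 141.
One-sided p ≈ 0.0060, which is < 0.05, so reject H₀.
There is evidence of a linear association between market return and stock return.

t = -2.548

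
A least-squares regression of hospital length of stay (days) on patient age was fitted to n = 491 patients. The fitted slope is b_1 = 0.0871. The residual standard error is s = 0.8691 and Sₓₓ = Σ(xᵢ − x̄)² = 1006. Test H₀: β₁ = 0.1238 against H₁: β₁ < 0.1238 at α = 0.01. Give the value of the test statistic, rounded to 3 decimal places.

SE(b_1) = s/√Sₓₓ = 0.8691/√1006 = 0.0274013.
t = (0.0871 − 0.1238) / 0.0274013 = -1.339.
df = n − 2 = 489.
One-sided p ≈ 0.0905, which is ≥ 0.01, so fail to reject H₀.
The data do not give significant evidence that the true slope on patient age is below 0.1238 days per unit.

t = -1.339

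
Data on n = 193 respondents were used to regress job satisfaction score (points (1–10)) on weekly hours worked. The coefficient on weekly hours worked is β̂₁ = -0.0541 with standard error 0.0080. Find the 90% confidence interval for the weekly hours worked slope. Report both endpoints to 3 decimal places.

df = n − 2 = 193 − 2 = 191.
t* = t_{0.05, 191} = 1.652871.
Margin = t* × SE = 1.652871 × 0.0080 = 0.01322.
CI: -0.0541 ± 0.01322 → (-0.067, -0.041).
With 90% confidence, each one-unit increase in weekly hours worked is associated with a change of between -0.067 and -0.041 points (1–10) in job satisfaction score.

(-0.067, -0.041)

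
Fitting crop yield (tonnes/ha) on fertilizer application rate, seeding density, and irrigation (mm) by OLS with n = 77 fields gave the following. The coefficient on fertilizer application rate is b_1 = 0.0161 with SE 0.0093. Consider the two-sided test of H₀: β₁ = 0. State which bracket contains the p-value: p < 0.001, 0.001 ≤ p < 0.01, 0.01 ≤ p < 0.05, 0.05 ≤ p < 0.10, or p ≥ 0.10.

t = 0.0161 / 0.0093 = 1.731.
df = n − k − 1 = 77 − 3 − 1 = 73.
Two-sided p = 2·P(T_{73} > |t|) ≈ 0.0876.
So 0.05 ≤ p < 0.10.

0.05 ≤ p < 0.10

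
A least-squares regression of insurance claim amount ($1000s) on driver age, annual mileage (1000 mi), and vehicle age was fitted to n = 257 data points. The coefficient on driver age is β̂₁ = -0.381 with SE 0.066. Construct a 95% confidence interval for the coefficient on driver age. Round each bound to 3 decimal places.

df = n − k − 1 = 257 − 3 − 1 = 253.
t* = t_{0.025, 253} = 1.969385.
Margin = t* × SE = 1.969385 × 0.066 = 0.12998.
CI: -0.381 ± 0.12998 → (-0.511, -0.251).
With 95% confidence, each one-unit increase in driver age is associated with a change of between -0.511 and -0.251 $1000s in insurance claim amount, holding the other predictors fixed.

(-0.511, -0.251)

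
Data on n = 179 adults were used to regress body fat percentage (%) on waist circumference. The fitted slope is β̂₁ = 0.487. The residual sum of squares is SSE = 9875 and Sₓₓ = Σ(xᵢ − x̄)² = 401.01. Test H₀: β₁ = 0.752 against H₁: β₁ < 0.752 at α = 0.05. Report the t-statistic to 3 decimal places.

MSE = SSE/(n − 2) = 9875/177 = 55.791.
SE(β̂₁) = √(MSE/Sₓₓ) = √(55.791/401.01) = 0.372996.
t = (0.487 − 0.752) / 0.372996 = -0.710.
df = n − 2 = 177.
One-sided p ≈ 0.2392, which is ≥ 0.05, so fail to reject H₀.
The data do not give significant evidence that the true slope on waist circumference is below 0.752 % per unit.

t = -0.710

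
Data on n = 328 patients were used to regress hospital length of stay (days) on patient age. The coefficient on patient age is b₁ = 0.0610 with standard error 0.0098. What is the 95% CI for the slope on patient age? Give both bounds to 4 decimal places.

df = n − 2 = 328 − 2 = 326.
t* = t_{0.025, 326} = 1.967268.
Margin = t* × SE = 1.967268 × 0.0098 = 0.019279.
CI: 0.0610 ± 0.019279 → (0.0417, 0.0803).
With 95% confidence, each one-unit increase in patient age is associated with a change of between 0.0417 and 0.0803 days in hospital length of stay.

(0.0417, 0.0803)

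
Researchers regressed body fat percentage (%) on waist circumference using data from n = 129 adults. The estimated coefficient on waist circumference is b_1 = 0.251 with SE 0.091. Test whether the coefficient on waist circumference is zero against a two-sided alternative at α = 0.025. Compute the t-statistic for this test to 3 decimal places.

t = 2.758

H₀: β₁ = 0 vs H₁: β₁ ≠ 0.
t = (b_1 − β₁⁰)/SE = 0.251 / 0.091 = 2.758.
df = n − 2 = 129 − 2 = 127.
Two-sided p ≈ 0.0067, which is < 0.025, so reject H₀.
There is evidence that waist circumference is associated with body fat percentage.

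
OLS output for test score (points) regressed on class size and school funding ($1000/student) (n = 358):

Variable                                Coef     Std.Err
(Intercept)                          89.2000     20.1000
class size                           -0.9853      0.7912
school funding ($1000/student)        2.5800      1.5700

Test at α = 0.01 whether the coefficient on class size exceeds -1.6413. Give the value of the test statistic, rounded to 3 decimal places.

t = 0.829

Read off: b = -0.9853, SE = 0.7912 for class size.
H₀: β₁ = -1.6413 vs H₁: β₁ > -1.6413.
t = (-0.9853 − (-1.6413)) / 0.7912 = 0.829.
df = n − k − 1 = 358 − 2 − 1 = 355.
One-sided p ≈ 0.2038, which is ≥ 0.01, so fail to reject H₀.
The data do not give significant evidence that the true slope on class size exceeds -1.6413 points per unit, holding the other predictors fixed.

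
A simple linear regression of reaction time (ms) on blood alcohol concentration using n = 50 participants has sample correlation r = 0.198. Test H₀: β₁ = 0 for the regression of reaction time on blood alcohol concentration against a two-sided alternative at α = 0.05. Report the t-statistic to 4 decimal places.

t = 1.3995

t = r·√(n − 2)/√(1 − r²) = 0.198·√48/√0.960796 = 1.3995.
df = n − 2 = 48.
Two-sided p ≈ 0.1681, which is ≥ 0.05, so fail to reject H₀.
The data do not give significant evidence of a linear association between blood alcohol concentration and reaction time.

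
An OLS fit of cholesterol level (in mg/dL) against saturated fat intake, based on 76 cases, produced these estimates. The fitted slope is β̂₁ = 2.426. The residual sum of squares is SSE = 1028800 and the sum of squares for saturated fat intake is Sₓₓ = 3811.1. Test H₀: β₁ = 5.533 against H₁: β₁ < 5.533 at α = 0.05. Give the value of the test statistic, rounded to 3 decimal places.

t = -1.627

MSE = SSE/(n − 2) = 1028800/74 = 13902.7.
SE(β̂₁) = √(MSE/Sₓₓ) = √(13902.7/3811.1) = 1.90996.
t = (2.426 − 5.533) / 1.90996 = -1.627.
df = n − 2 = 74.
One-sided p ≈ 0.0540, which is ≥ 0.05, so fail to reject H₀.
The data do not give significant evidence that the true slope on saturated fat intake is below 5.533 mg/dL per unit.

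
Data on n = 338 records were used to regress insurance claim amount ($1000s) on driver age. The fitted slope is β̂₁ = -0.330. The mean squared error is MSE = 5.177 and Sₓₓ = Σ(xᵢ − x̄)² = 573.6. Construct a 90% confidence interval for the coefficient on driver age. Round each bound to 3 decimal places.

SE(β̂₁) = √(MSE/Sₓₓ) = √(5.177/573.6) = 0.0950024.
df = n − 2 = 336.
t* = t_{0.05, 336} = 1.649401.
Margin = t* × SE = 1.649401 × 0.0950024 = 0.15670.
CI: -0.330 ± 0.15670 → (-0.487, -0.173).
With 90% confidence, each one-unit increase in driver age is associated with a change of between -0.487 and -0.173 $1000s in insurance claim amount.

(-0.487, -0.173)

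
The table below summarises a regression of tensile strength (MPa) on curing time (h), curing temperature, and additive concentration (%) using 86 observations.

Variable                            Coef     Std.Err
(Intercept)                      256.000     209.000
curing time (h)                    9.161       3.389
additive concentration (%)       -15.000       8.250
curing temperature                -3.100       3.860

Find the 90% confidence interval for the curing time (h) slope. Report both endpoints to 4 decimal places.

(3.5229, 14.7991)

Read off: b = 9.161, SE = 3.389 for curing time (h).
df = n − k − 1 = 86 − 3 − 1 = 82.
t* = t_{0.05, 82} = 1.663649.
Margin = t* × SE = 1.663649 × 3.389 = 5.638107.
CI: 9.161 ± 5.638107 → (3.5229, 14.7991).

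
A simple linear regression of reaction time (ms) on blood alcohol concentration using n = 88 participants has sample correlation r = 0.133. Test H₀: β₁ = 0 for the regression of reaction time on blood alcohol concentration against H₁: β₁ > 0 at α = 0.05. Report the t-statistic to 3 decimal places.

t = r·√(n − 2)/√(1 − r²) = 0.133·√86/√0.982311 = 1.244.
df = n − 2 = 86.
One-sided p ≈ 0.1084, which is ≥ 0.05, so fail to reject H₀.
The data do not give significant evidence of a linear association between blood alcohol concentration and reaction time.

t = 1.244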